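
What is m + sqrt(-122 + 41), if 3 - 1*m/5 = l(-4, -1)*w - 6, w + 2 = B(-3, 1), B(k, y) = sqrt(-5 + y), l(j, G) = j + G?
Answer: -5 + 59*I ≈ -5.0 + 59.0*I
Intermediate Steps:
l(j, G) = G + j
w = -2 + 2*I (w = -2 + sqrt(-5 + 1) = -2 + sqrt(-4) = -2 + 2*I ≈ -2.0 + 2.0*I)
m = -5 + 50*I (m = 15 - 5*((-1 - 4)*(-2 + 2*I) - 6) = 15 - 5*(-5*(-2 + 2*I) - 6) = 15 - 5*((10 - 10*I) - 6) = 15 - 5*(4 - 10*I) = 15 + (-20 + 50*I) = -5 + 50*I ≈ -5.0 + 50.0*I)
m + sqrt(-122 + 41) = (-5 + 50*I) + sqrt(-122 + 41) = (-5 + 50*I) + sqrt(-81) = (-5 + 50*I) + 9*I = -5 + 59*I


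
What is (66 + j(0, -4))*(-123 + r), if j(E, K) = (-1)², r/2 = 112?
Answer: 6767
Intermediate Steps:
r = 224 (r = 2*112 = 224)
j(E, K) = 1
(66 + j(0, -4))*(-123 + r) = (66 + 1)*(-123 + 224) = 67*101 = 6767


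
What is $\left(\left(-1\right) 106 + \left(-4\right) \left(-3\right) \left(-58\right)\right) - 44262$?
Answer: $-45064$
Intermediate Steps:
$\left(\left(-1\right) 106 + \left(-4\right) \left(-3\right) \left(-58\right)\right) - 44262 = \left(-106 + 12 \left(-58\right)\right) - 44262 = \left(-106 - 696\right) - 44262 = -802 - 44262 = -45064$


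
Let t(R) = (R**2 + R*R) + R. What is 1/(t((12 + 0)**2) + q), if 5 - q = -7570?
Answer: 1/49191 ≈ 2.0329e-5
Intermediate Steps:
q = 7575 (q = 5 - 1*(-7570) = 5 + 7570 = 7575)
t(R) = R + 2*R**2 (t(R) = (R**2 + R**2) + R = 2*R**2 + R = R + 2*R**2)
1/(t((12 + 0)**2) + q) = 1/((12 + 0)**2*(1 + 2*(12 + 0)**2) + 7575) = 1/(12**2*(1 + 2*12**2) + 7575) = 1/(144*(1 + 2*144) + 7575) = 1/(144*(1 + 288) + 7575) = 1/(144*289 + 7575) = 1/(41616 + 7575) = 1/49191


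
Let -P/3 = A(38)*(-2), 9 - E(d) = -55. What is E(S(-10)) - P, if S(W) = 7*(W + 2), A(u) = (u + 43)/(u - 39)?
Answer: 550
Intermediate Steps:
A(u) = (43 + u)/(-39 + u)
S(W) = 14 + 7*W (S(W) = 7*(2 + W) = 14 + 7*W)
E(d) = 64 (E(d) = 9 - 1*(-55) = 9 + 55 = 64)
P = -486 (P = -3*(43 + 38)/(-39 + 38)*(-2) = -3*81/(-1)*(-2) = -3*(-1*81)*(-2) = -(-243)*(-2) = -3*162 = -486)
E(S(-10)) - P = 64 - 1*(-486) = 64 + 486 = 550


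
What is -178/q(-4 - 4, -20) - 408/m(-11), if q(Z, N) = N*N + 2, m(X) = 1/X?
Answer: 901999/201 ≈ 4487.6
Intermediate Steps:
q(Z, N) = 2 + N² (q(Z, N) = N² + 2 = 2 + N²)
-178/q(-4 - 4, -20) - 408/m(-11) = -178/(2 + (-20)²) - 408/(1/(-11)) = -178/(2 + 400) - 408/(-1/11) = -178/402 - 408*(-11) = -178*1/402 + 4488 = -89/201 + 4488 = 901999/201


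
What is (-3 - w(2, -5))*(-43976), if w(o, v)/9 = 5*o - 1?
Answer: 3693984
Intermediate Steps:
w(o, v) = -9 + 45*o (w(o, v) = 9*(5*o - 1) = 9*(-1 + 5*o) = -9 + 45*o)
(-3 - w(2, -5))*(-43976) = (-3 - (-9 + 45*2))*(-43976) = (-3 - (-9 + 90))*(-43976) = (-3 - 1*81)*(-43976) = (-3 - 81)*(-43976) = -84*(-43976) = 3693984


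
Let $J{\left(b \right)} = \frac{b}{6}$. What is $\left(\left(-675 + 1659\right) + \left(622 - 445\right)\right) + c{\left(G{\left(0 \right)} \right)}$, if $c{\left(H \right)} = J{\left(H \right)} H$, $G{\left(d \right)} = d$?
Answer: $1161$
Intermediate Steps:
$J{\left(b \right)} = \frac{b}{6}$ ($J{\left(b \right)} = b \frac{1}{6} = \frac{b}{6}$)
$c{\left(H \right)} = \frac{H^{2}}{6}$ ($c{\left(H \right)} = \frac{H}{6} H = \frac{H^{2}}{6}$)
$\left(\left(-675 + 1659\right) + \left(622 - 445\right)\right) + c{\left(G{\left(0 \right)} \right)} = \left(\left(-675 + 1659\right) + \left(622 - 445\right)\right) + \frac{0^{2}}{6} = \left(984 + 177\right) + \frac{1}{6} \cdot 0 = 1161 + 0 = 1161$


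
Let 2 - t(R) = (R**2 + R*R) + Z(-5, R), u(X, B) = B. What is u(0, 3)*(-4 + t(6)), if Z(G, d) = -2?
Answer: -216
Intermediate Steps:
t(R) = 4 - 2*R**2 (t(R) = 2 - ((R**2 + R*R) - 2) = 2 - ((R**2 + R**2) - 2) = 2 - (2*R**2 - 2) = 2 - (-2 + 2*R**2) = 2 + (2 - 2*R**2) = 4 - 2*R**2)
u(0, 3)*(-4 + t(6)) = 3*(-4 + (4 - 2*6**2)) = 3*(-4 + (4 - 2*36)) = 3*(-4 + (4 - 72)) = 3*(-4 - 68) = 3*(-72) = -216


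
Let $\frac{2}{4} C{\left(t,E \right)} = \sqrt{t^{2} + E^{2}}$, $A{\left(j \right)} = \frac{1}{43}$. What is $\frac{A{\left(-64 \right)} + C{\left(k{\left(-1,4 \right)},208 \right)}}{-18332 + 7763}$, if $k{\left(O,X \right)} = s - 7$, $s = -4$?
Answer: $- \frac{1}{454467} - \frac{2 \sqrt{43385}}{10569} \approx -0.039418$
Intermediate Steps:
$A{\left(j \right)} = \frac{1}{43}$
$k{\left(O,X \right)} = -11$ ($k{\left(O,X \right)} = -4 - 7 = -11$)
$C{\left(t,E \right)} = 2 \sqrt{E^{2} + t^{2}}$ ($C{\left(t,E \right)} = 2 \sqrt{t^{2} + E^{2}} = 2 \sqrt{E^{2} + t^{2}}$)
$\frac{A{\left(-64 \right)} + C{\left(k{\left(-1,4 \right)},208 \right)}}{-18332 + 7763} = \frac{\frac{1}{43} + 2 \sqrt{208^{2} + \left(-11\right)^{2}}}{-18332 + 7763} = \frac{\frac{1}{43} + 2 \sqrt{43264 + 121}}{-10569} = \left(\frac{1}{43} + 2 \sqrt{43385}\right) \left(- \frac{1}{10569}\right) = - \frac{1}{454467} - \frac{2 \sqrt{43385}}{10569}$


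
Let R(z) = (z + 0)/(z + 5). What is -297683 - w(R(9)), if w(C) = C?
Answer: -4167571/14 ≈ -2.9768e+5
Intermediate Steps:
R(z) = z/(5 + z)
-297683 - w(R(9)) = -297683 - 9/(5 + 9) = -297683 - 9/14 = -4167571/14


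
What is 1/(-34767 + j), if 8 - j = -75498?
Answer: 1/40739 ≈ 2.4546e-5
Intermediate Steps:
j = 75506 (j = 8 - 1*(-75498) = 8 + 75498 = 75506)
1/(-34767 + j) = 1/(-34767 + 75506) = 1/40739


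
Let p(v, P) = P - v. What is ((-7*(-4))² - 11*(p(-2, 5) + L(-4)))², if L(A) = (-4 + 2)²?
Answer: 439569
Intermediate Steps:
L(A) = 4 (L(A) = (-2)² = 4)
((-7*(-4))² - 11*(p(-2, 5) + L(-4)))² = ((-7*(-4))² - 11*((5 - 1*(-2)) + 4))² = (28² - 11*((5 + 2) + 4))² = (784 - 11*(7 + 4))² = (784 - 11*11)² = (784 - 121)² = 663² = 439569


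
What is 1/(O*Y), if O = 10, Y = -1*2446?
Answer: -1/24460 ≈ -4.0883e-5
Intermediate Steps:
Y = -2446
1/(O*Y) = 1/(10*(-2446)) = 1/(-24460) = -1/24460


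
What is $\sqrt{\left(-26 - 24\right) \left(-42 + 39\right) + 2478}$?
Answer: $6 \sqrt{73} \approx 51.264$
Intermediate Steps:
$\sqrt{\left(-26 - 24\right) \left(-42 + 39\right) + 2478} = \sqrt{\left(-50\right) \left(-3\right) + 2478} = \sqrt{150 + 2478} = \sqrt{2628} = 6 \sqrt{73}$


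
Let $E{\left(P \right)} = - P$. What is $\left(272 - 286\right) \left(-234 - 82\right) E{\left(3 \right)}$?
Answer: $-13272$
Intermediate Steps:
$\left(272 - 286\right) \left(-234 - 82\right) E{\left(3 \right)} = \left(272 - 286\right) \left(-234 - 82\right) \left(\left(-1\right) 3\right) = \left(-14\right) \left(-316\right) \left(-3\right) = 4424 \left(-3\right) = -13272$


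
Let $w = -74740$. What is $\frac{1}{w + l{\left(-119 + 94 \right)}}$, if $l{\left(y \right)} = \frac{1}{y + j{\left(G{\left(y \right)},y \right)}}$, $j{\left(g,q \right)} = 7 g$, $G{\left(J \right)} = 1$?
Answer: $- \frac{18}{1345321} \approx -1.338 \cdot 10^{-5}$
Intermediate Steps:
$l{\left(y \right)} = \frac{1}{7 + y}$ ($l{\left(y \right)} = \frac{1}{y + 7 \cdot 1} = \frac{1}{y + 7} = \frac{1}{7 + y}$)
$\frac{1}{w + l{\left(-119 + 94 \right)}} = \frac{1}{-74740 + \frac{1}{7 + \left(-119 + 94\right)}} = \frac{1}{-74740 + \frac{1}{7 - 25}} = \frac{1}{-74740 + \frac{1}{-18}} = \frac{1}{-74740 - \frac{1}{18}} = \frac{1}{- \frac{1345321}{18}} = - \frac{18}{1345321}$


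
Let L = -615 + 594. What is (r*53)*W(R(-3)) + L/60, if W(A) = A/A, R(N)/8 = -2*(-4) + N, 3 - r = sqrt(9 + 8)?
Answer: 3173/20 - 53*sqrt(17) ≈ -59.875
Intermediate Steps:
r = 3 - sqrt(17) (r = 3 - sqrt(9 + 8) = 3 - sqrt(17) ≈ -1.1231)
R(N) = 64 + 8*N (R(N) = 8*(-2*(-4) + N) = 8*(8 + N) = 64 + 8*N)
W(A) = 1
L = -21
(r*53)*W(R(-3)) + L/60 = ((3 - sqrt(17))*53)*1 - 21/60 = (159 - 53*sqrt(17))*1 - 21*1/60 = (159 - 53*sqrt(17)) - 7/20 = 3173/20 - 53*sqrt(17)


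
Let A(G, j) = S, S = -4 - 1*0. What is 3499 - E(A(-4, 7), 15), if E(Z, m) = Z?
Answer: 3503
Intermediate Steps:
S = -4 (S = -4 + 0 = -4)
A(G, j) = -4
3499 - E(A(-4, 7), 15) = 3499 - 1*(-4) = 3499 + 4 = 3503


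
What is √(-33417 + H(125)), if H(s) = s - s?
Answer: 3*I*√3713 ≈ 182.8*I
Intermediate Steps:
H(s) = 0
√(-33417 + H(125)) = √(-33417 + 0) = √(-33417) = 3*I*√3713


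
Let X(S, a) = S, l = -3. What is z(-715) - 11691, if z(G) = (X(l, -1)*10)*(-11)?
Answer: -11361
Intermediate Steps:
z(G) = 330 (z(G) = -3*10*(-11) = -30*(-11) = 330)
z(-715) - 11691 = 330 - 11691 = -11361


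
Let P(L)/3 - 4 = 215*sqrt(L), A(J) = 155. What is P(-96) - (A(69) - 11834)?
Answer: 11691 + 2580*I*sqrt(6) ≈ 11691.0 + 6319.7*I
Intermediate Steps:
P(L) = 12 + 645*sqrt(L) (P(L) = 12 + 3*(215*sqrt(L)) = 12 + 645*sqrt(L))
P(-96) - (A(69) - 11834) = (12 + 645*sqrt(-96)) - (155 - 11834) = (12 + 645*(4*I*sqrt(6))) - 1*(-11679) = (12 + 2580*I*sqrt(6)) + 11679 = 11691 + 2580*I*sqrt(6)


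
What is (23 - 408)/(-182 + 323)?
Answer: -385/141 ≈ -2.7305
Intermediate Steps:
(23 - 408)/(-182 + 323) = -385/141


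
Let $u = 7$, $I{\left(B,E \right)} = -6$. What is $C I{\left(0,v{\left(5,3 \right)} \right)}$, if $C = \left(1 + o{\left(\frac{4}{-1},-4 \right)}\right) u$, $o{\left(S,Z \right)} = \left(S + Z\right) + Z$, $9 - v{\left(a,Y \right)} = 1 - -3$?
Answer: $462$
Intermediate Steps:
$v{\left(a,Y \right)} = 5$ ($v{\left(a,Y \right)} = 9 - \left(1 - -3\right) = 9 - \left(1 + 3\right) = 9 - 4 = 5$)
$o{\left(S,Z \right)} = S + 2 Z$
$C = -77$ ($C = \left(1 + \left(\frac{4}{-1} + 2 \left(-4\right)\right)\right) 7 = \left(1 + \left(4 \left(-1\right) - 8\right)\right) 7 = \left(1 - 12\right) 7 = \left(-11\right) 7 = -77$)
$C I{\left(0,v{\left(5,3 \right)} \right)} = \left(-77\right) \left(-6\right) = 462$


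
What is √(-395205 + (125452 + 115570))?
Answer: I*√154183 ≈ 392.66*I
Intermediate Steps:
√(-395205 + (125452 + 115570)) = √(-395205 + 241022) = √(-154183) = I*√154183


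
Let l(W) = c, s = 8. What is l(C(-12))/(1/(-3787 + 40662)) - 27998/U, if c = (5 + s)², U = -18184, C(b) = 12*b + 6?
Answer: 56660221499/9092 ≈ 6.2319e+6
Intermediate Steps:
C(b) = 6 + 12*b
c = 169 (c = (5 + 8)² = 13² = 169)
l(W) = 169
l(C(-12))/(1/(-3787 + 40662)) - 27998/U = 169/(1/(-3787 + 40662)) - 27998/(-18184) = 169/(1/36875) - 27998*(-1/18184) = 169/(1/36875) + 13999/9092 = 169*36875 + 13999/9092 = 6231875 + 13999/9092 = 56660221499/9092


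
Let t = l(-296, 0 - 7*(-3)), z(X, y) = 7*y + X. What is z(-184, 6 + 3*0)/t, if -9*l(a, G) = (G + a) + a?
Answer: -1278/571 ≈ -2.2382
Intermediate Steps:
z(X, y) = X + 7*y
l(a, G) = -2*a/9 - G/9 (l(a, G) = -((G + a) + a)/9 = -(G + 2*a)/9 = -2*a/9 - G/9)
t = 571/9 (t = -2/9*(-296) - (0 - 7*(-3))/9 = 592/9 - (0 + 21)/9 = 592/9 - 1/9*21 = 592/9 - 7/3 = 571/9 ≈ 63.444)
z(-184, 6 + 3*0)/t = (-184 + 7*(6 + 3*0))/(571/9) = (-184 + 7*(6 + 0))*(9/571) = (-184 + 7*6)*(9/571) = (-184 + 42)*(9/571) = -142*9/571 = -1278/571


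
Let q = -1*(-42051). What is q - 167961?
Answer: -125910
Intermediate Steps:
q = 42051
q - 167961 = 42051 - 167961 = -125910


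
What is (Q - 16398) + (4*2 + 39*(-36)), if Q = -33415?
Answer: -51209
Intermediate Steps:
(Q - 16398) + (4*2 + 39*(-36)) = (-33415 - 16398) + (4*2 + 39*(-36)) = -49813 + (8 - 1404) = -49813 - 1396 = -51209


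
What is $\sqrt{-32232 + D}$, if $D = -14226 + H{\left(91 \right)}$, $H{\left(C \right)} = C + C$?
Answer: $2 i \sqrt{11569} \approx 215.12 i$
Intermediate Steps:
$H{\left(C \right)} = 2 C$
$D = -14044$ ($D = -14226 + 2 \cdot 91 = -14226 + 182 = -14044$)
$\sqrt{-32232 + D} = \sqrt{-32232 - 14044} = \sqrt{-46276} = 2 i \sqrt{11569}$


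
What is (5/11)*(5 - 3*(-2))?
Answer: 5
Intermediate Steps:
(5/11)*(5 - 3*(-2)) = ((1/11)*5)*(5 + 6) = (5/11)*11 = 5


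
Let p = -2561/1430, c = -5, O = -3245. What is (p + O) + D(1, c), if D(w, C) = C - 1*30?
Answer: -360997/110 ≈ -3281.8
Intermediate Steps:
p = -197/110 (p = -2561*1/1430 = -197/110 ≈ -1.7909)
D(w, C) = -30 + C (D(w, C) = C - 30 = -30 + C)
(p + O) + D(1, c) = (-197/110 - 3245) + (-30 - 5) = -357147/110 - 35 = -360997/110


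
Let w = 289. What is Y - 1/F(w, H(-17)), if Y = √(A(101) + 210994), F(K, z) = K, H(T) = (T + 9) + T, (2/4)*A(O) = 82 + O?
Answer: -1/289 + 4*√13210 ≈ 459.74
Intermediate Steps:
A(O) = 164 + 2*O (A(O) = 2*(82 + O) = 164 + 2*O)
H(T) = 9 + 2*T (H(T) = (9 + T) + T = 9 + 2*T)
Y = 4*√13210 (Y = √((164 + 2*101) + 210994) = √((164 + 202) + 210994) = √(366 + 210994) = √211360 = 4*√13210 ≈ 459.74)
Y - 1/F(w, H(-17)) = 4*√13210 - 1/289 = -1/289 + 4*√13210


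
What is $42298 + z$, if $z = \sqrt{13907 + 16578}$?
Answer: $42298 + \sqrt{30485} \approx 42473.0$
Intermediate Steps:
$z = \sqrt{30485} \approx 174.6$
$42298 + z = 42298 + \sqrt{30485}$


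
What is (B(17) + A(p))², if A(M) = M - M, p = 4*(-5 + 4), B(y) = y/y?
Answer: 1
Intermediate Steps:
B(y) = 1
p = -4 (p = 4*(-1) = -4)
A(M) = 0
(B(17) + A(p))² = (1 + 0)² = 1² = 1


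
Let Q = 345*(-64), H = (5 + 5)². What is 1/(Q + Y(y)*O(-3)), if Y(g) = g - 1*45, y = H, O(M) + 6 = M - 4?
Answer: -1/22795 ≈ -4.3869e-5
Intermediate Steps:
H = 100 (H = 10² = 100)
O(M) = -10 + M (O(M) = -6 + (M - 4) = -6 + (-4 + M) = -10 + M)
y = 100
Y(g) = -45 + g (Y(g) = g - 45 = -45 + g)
Q = -22080
1/(Q + Y(y)*O(-3)) = 1/(-22080 + (-45 + 100)*(-10 - 3)) = 1/(-22080 + 55*(-13)) = 1/(-22080 - 715) = 1/(-22795) = -1/22795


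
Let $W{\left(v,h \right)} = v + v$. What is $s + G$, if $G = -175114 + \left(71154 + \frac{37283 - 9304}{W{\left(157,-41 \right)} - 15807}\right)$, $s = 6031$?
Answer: $- \frac{1517241976}{15493} \approx -97931.0$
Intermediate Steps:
$W{\left(v,h \right)} = 2 v$
$G = - \frac{1610680259}{15493}$ ($G = -175114 + \left(71154 + \frac{37283 - 9304}{2 \cdot 157 - 15807}\right) = -175114 + \left(71154 + \frac{27979}{314 - 15807}\right) = -175114 + \left(71154 + \frac{27979}{-15493}\right) = -175114 + \left(71154 + 27979 \left(- \frac{1}{15493}\right)\right) = -175114 + \left(71154 - \frac{27979}{15493}\right) = -175114 + \frac{1102360943}{15493} = - \frac{1610680259}{15493} \approx -1.0396 \cdot 10^{5}$)
$s + G = 6031 - \frac{1610680259}{15493} = - \frac{1517241976}{15493}$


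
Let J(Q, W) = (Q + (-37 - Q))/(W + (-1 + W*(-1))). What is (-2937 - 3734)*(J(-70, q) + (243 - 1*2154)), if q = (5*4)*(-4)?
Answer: 12501454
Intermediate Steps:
q = -80 (q = 20*(-4) = -80)
J(Q, W) = 37 (J(Q, W) = -37/(W + (-1 - W)) = -37/(-1) = -37*(-1) = 37)
(-2937 - 3734)*(J(-70, q) + (243 - 1*2154)) = (-2937 - 3734)*(37 + (243 - 1*2154)) = -6671*(37 + (243 - 2154)) = -6671*(37 - 1911) = -6671*(-1874) = 12501454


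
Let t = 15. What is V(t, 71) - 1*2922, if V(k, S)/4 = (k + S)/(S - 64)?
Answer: -20110/7 ≈ -2872.9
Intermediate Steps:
V(k, S) = 4*(S + k)/(-64 + S) (V(k, S) = 4*((k + S)/(S - 64)) = 4*((S + k)/(-64 + S)) = 4*(S + k)/(-64 + S))
V(t, 71) - 1*2922 = 4*(71 + 15)/(-64 + 71) - 1*2922 = 4*86/7 - 2922 = 4*(1/7)*86 - 2922 = 344/7 - 2922 = -20110/7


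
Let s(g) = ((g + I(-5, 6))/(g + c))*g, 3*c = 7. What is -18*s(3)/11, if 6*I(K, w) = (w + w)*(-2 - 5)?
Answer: 81/8 ≈ 10.125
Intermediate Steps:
I(K, w) = -7*w/3 (I(K, w) = ((w + w)*(-2 - 5))/6 = ((2*w)*(-7))/6 = (-14*w)/6 = -7*w/3)
c = 7/3 (c = (⅓)*7 = 7/3 ≈ 2.3333)
s(g) = g*(-14 + g)/(7/3 + g) (s(g) = ((g - 7/3*6)/(g + 7/3))*g = ((g - 14)/(7/3 + g))*g = ((-14 + g)/(7/3 + g))*g = g*(-14 + g)/(7/3 + g))
-18*s(3)/11 = -18*3*3*(-14 + 3)/(7 + 3*3)/11 = -18*3*3*(-11)/(7 + 9)/11 = -18*3*3*(-11)/16/11 = -18*3*3*(1/16)*(-11)/11 = -(-891)/(8*11) = -18*(-9/16) = 81/8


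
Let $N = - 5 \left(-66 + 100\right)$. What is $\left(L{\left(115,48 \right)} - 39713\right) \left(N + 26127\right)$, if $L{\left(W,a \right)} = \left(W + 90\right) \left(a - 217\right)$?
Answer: $-1930110606$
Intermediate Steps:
$L{\left(W,a \right)} = \left(-217 + a\right) \left(90 + W\right)$ ($L{\left(W,a \right)} = \left(90 + W\right) \left(-217 + a\right) = \left(-217 + a\right) \left(90 + W\right)$)
$N = -170$ ($N = \left(-5\right) 34 = -170$)
$\left(L{\left(115,48 \right)} - 39713\right) \left(N + 26127\right) = \left(\left(-19530 - 24955 + 90 \cdot 48 + 115 \cdot 48\right) - 39713\right) \left(-170 + 26127\right) = \left(\left(-19530 - 24955 + 4320 + 5520\right) - 39713\right) 25957 = \left(-34645 - 39713\right) 25957 = \left(-74358\right) 25957 = -1930110606$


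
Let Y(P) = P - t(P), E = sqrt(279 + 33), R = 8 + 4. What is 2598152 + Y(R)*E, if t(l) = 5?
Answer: 2598152 + 14*sqrt(78) ≈ 2.5983e+6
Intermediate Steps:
R = 12
E = 2*sqrt(78) (E = sqrt(312) = 2*sqrt(78) ≈ 17.664)
Y(P) = -5 + P (Y(P) = P - 1*5 = P - 5 = -5 + P)
2598152 + Y(R)*E = 2598152 + (-5 + 12)*(2*sqrt(78)) = 2598152 + 7*(2*sqrt(78)) = 2598152 + 14*sqrt(78)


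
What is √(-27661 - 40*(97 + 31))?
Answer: 7*I*√669 ≈ 181.06*I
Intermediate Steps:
√(-27661 - 40*(97 + 31)) = √(-27661 - 40*128) = √(-27661 - 5120) = √(-32781) = 7*I*√669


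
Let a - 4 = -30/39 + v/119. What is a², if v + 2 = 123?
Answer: 43178041/2393209 ≈ 18.042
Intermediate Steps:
v = 121 (v = -2 + 123 = 121)
a = 6571/1547 (a = 4 + (-30/39 + 121/119) = 4 + (-30*1/39 + 121*(1/119)) = 4 + (-10/13 + 121/119) = 4 + 383/1547 = 6571/1547 ≈ 4.2476)
a² = (6571/1547)² = 43178041/2393209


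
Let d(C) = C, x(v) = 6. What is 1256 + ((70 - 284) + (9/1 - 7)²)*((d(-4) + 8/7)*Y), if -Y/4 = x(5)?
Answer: -13144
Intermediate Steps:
Y = -24 (Y = -4*6 = -24)
1256 + ((70 - 284) + (9/1 - 7)²)*((d(-4) + 8/7)*Y) = 1256 + ((70 - 284) + (9/1 - 7)²)*((-4 + 8/7)*(-24)) = 1256 + (-214 + (9*1 - 7)²)*((-4 + 8*(⅐))*(-24)) = 1256 + (-214 + (9 - 7)²)*((-4 + 8/7)*(-24)) = 1256 + (-214 + 2²)*(-20/7*(-24)) = 1256 + (-214 + 4)*(480/7) = 1256 - 210*480/7 = 1256 - 14400 = -13144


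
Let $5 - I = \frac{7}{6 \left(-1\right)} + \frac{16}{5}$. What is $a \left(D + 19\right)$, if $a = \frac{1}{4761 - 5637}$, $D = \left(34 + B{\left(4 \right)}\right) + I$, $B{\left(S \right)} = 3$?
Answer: $- \frac{1769}{26280} \approx -0.067314$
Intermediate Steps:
$I = \frac{89}{30}$ ($I = 5 - \left(\frac{7}{6 \left(-1\right)} + \frac{16}{5}\right) = 5 - \left(\frac{7}{-6} + 16 \cdot \frac{1}{5}\right) = 5 - \left(7 \left(- \frac{1}{6}\right) + \frac{16}{5}\right) = 5 - \left(- \frac{7}{6} + \frac{16}{5}\right) = 5 - \frac{61}{30} = \frac{89}{30} \approx 2.9667$)
$D = \frac{1199}{30}$ ($D = \left(34 + 3\right) + \frac{89}{30} = 37 + \frac{89}{30} = \frac{1199}{30} \approx 39.967$)
$a = - \frac{1}{876}$ ($a = \frac{1}{-876} = - \frac{1}{876} \approx -0.0011416$)
$a \left(D + 19\right) = - \frac{\frac{1199}{30} + 19}{876} = \left(- \frac{1}{876}\right) \frac{1769}{30} = - \frac{1769}{26280}$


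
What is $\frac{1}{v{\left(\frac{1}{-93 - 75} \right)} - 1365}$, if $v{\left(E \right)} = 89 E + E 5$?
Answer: $- \frac{84}{114707} \approx -0.0007323$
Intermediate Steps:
$v{\left(E \right)} = 94 E$ ($v{\left(E \right)} = 89 E + 5 E = 94 E$)
$\frac{1}{v{\left(\frac{1}{-93 - 75} \right)} - 1365} = \frac{1}{\frac{94}{-93 - 75} - 1365} = \frac{1}{\frac{94}{-168} - 1365} = \frac{1}{94 \left(- \frac{1}{168}\right) - 1365} = \frac{1}{- \frac{47}{84} - 1365} = \frac{1}{- \frac{114707}{84}} = - \frac{84}{114707}$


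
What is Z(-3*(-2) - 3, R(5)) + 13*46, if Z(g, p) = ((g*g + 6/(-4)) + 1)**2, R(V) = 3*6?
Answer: 2681/4 ≈ 670.25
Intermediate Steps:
R(V) = 18
Z(g, p) = (-1/2 + g**2)**2 (Z(g, p) = ((g**2 + 6*(-1/4)) + 1)**2 = ((g**2 - 3/2) + 1)**2 = ((-3/2 + g**2) + 1)**2 = (-1/2 + g**2)**2)
Z(-3*(-2) - 3, R(5)) + 13*46 = (-1 + 2*(-3*(-2) - 3)**2)**2/4 + 13*46 = (-1 + 2*(6 - 3)**2)**2/4 + 598 = (-1 + 2*3**2)**2/4 + 598 = (-1 + 2*9)**2/4 + 598 = (-1 + 18)**2/4 + 598 = (1/4)*17**2 + 598 = (1/4)*289 + 598 = 289/4 + 598 = 2681/4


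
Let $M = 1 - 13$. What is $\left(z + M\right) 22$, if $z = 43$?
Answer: $682$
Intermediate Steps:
$M = -12$ ($M = 1 - 13 = -12$)
$\left(z + M\right) 22 = \left(43 - 12\right) 22 = 31 \cdot 22 = 682$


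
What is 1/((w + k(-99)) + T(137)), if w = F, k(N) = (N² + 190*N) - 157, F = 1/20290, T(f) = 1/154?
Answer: -781165/7160153279 ≈ -0.00010910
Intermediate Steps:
T(f) = 1/154
F = 1/20290 ≈ 4.9285e-5
k(N) = -157 + N² + 190*N
w = 1/20290 ≈ 4.9285e-5
1/((w + k(-99)) + T(137)) = 1/((1/20290 + (-157 + (-99)² + 190*(-99))) + 1/154) = 1/((1/20290 + (-157 + 9801 - 18810)) + 1/154) = 1/((1/20290 - 9166) + 1/154) = 1/(-185978139/20290 + 1/154) = 1/(-7160153279/781165) = -781165/7160153279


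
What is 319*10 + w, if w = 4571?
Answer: 7761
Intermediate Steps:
319*10 + w = 319*10 + 4571 = 3190 + 4571 = 7761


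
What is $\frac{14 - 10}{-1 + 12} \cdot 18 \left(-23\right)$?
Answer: $- \frac{1656}{11} \approx -150.55$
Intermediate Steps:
$\frac{14 - 10}{-1 + 12} \cdot 18 \left(-23\right) = \frac{4}{11} \cdot 18 \left(-23\right) = \frac{72}{11} \left(-23\right) = - \frac{1656}{11}$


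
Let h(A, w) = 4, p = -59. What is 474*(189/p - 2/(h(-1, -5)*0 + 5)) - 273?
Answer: -584397/295 ≈ -1981.0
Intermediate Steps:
474*(189/p - 2/(h(-1, -5)*0 + 5)) - 273 = 474*(189/(-59) - 2/(4*0 + 5)) - 273 = 474*(189*(-1/59) - 2/(0 + 5)) - 273 = 474*(-189/59 - 2/5) - 273 = 474*(-189/59 - 2*⅕) - 273 = 474*(-189/59 - ⅖) - 273 = 474*(-1063/295) - 273 = -503862/295 - 273 = -584397/295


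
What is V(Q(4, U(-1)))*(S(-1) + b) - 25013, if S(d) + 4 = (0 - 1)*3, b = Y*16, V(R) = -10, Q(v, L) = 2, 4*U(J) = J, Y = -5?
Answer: -24143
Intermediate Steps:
U(J) = J/4
b = -80 (b = -5*16 = -80)
S(d) = -7 (S(d) = -4 + (0 - 1)*3 = -4 - 1*3 = -4 - 3 = -7)
V(Q(4, U(-1)))*(S(-1) + b) - 25013 = -10*(-7 - 80) - 25013 = -10*(-87) - 25013 = 870 - 25013 = -24143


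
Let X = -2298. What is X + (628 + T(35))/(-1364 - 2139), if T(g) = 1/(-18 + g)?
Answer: -136858875/59551 ≈ -2298.2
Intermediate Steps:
X + (628 + T(35))/(-1364 - 2139) = -2298 + (628 + 1/(-18 + 35))/(-1364 - 2139) = -2298 + (628 + 1/17)/(-3503) = -2298 + (628 + 1/17)*(-1/3503) = -2298 + (10677/17)*(-1/3503) = -2298 - 10677/59551 = -136858875/59551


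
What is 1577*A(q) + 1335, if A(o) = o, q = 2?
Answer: 4489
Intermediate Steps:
1577*A(q) + 1335 = 1577*2 + 1335 = 3154 + 1335 = 4489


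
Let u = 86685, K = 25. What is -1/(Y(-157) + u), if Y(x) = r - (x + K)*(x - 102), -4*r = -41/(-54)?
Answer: -216/11339311 ≈ -1.9049e-5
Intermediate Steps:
r = -41/216 (r = -(-41)/(4*(-54)) = -(-41)*(-1)/(4*54) = -¼*41/54 = -41/216 ≈ -0.18981)
Y(x) = -41/216 - (-102 + x)*(25 + x) (Y(x) = -41/216 - (x + 25)*(x - 102) = -41/216 - (25 + x)*(-102 + x) = -41/216 - (-102 + x)*(25 + x))
-1/(Y(-157) + u) = -1/((550759/216 - 1*(-157)² + 77*(-157)) + 86685) = -1/((550759/216 - 1*24649 - 12089) + 86685) = -1/((550759/216 - 24649 - 12089) + 86685) = -1/(-7384649/216 + 86685) = -1/11339311/216 = -1*216/11339311 = -216/11339311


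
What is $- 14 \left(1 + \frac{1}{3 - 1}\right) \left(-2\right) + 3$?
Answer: $45$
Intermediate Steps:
$- 14 \left(1 + \frac{1}{3 - 1}\right) \left(-2\right) + 3 = - 14 \left(1 + \frac{1}{2}\right) \left(-2\right) + 3 = - 14 \cdot \frac{3}{2} \left(-2\right) + 3 = \left(-14\right) \left(-3\right) + 3 = 42 + 3 = 45$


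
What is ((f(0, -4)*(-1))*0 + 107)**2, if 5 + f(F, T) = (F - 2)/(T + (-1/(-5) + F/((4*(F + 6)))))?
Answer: 11449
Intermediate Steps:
f(F, T) = -5 + (-2 + F)/(1/5 + T + F/(24 + 4*F)) (f(F, T) = -5 + (F - 2)/(T + (-1/(-5) + F/((4*(F + 6))))) = -5 + (-2 + F)/(T + (-1*(-1/5) + F/((4*(6 + F))))) = -5 + (-2 + F)/(T + (1/5 + F/(24 + 4*F))) = -5 + (-2 + F)/(1/5 + T + F/(24 + 4*F)))
((f(0, -4)*(-1))*0 + 107)**2 = (((5*(-72 - 120*(-4) + 4*0**2 + 7*0 - 20*0*(-4))/(24 + 9*0 + 120*(-4) + 20*0*(-4)))*(-1))*0 + 107)**2 = (((5*(-72 + 480 + 4*0 + 0 + 0)/(24 + 0 - 480 + 0))*(-1))*0 + 107)**2 = (((5*(-72 + 480 + 0 + 0 + 0)/(-456))*(-1))*0 + 107)**2 = (((5*(-1/456)*408)*(-1))*0 + 107)**2 = (-85/19*(-1)*0 + 107)**2 = ((85/19)*0 + 107)**2 = (0 + 107)**2 = 107**2 = 11449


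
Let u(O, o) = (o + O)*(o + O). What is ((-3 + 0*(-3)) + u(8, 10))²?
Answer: 103041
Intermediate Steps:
u(O, o) = (O + o)² (u(O, o) = (O + o)*(O + o) = (O + o)²)
((-3 + 0*(-3)) + u(8, 10))² = ((-3 + 0*(-3)) + (8 + 10)²)² = ((-3 + 0) + 18²)² = (-3 + 324)² = 321² = 103041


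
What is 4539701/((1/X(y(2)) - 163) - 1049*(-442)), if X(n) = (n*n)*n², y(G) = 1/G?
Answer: 4539701/463511 ≈ 9.7942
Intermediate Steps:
X(n) = n⁴ (X(n) = n²*n² = n⁴)
4539701/((1/X(y(2)) - 163) - 1049*(-442)) = 4539701/((1/((1/2)⁴) - 163) - 1049*(-442)) = 4539701/((1/((½)⁴) - 163) + 463658) = 4539701/((1/(1/16) - 163) + 463658) = 4539701/((16 - 163) + 463658) = 4539701/(-147 + 463658) = 4539701/463511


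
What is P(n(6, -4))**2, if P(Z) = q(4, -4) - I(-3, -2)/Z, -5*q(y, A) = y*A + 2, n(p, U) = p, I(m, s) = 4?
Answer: 1024/225 ≈ 4.5511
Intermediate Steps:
q(y, A) = -2/5 - A*y/5 (q(y, A) = -(y*A + 2)/5 = -(A*y + 2)/5 = -(2 + A*y)/5 = -2/5 - A*y/5)
P(Z) = 14/5 - 4/Z (P(Z) = (-2/5 - 1/5*(-4)*4) - 4/Z = (-2/5 + 16/5) - 4/Z = 14/5 - 4/Z)
P(n(6, -4))**2 = (14/5 - 4/6)**2 = (14/5 - 4*1/6)**2 = (14/5 - 2/3)**2 = (32/15)**2 = 1024/225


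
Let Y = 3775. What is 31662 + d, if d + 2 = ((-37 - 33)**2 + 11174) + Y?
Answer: 51509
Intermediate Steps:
d = 19847 (d = -2 + (((-37 - 33)**2 + 11174) + 3775) = -2 + (((-70)**2 + 11174) + 3775) = -2 + ((4900 + 11174) + 3775) = -2 + (16074 + 3775) = -2 + 19849 = 19847)
31662 + d = 31662 + 19847 = 51509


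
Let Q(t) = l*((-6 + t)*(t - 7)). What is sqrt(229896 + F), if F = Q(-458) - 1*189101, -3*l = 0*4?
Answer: sqrt(40795) ≈ 201.98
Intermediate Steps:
l = 0 (l = -0*4 = -1/3*0 = 0)
Q(t) = 0 (Q(t) = 0*((-6 + t)*(t - 7)) = 0*((-6 + t)*(-7 + t)) = 0*((-7 + t)*(-6 + t)) = 0)
F = -189101 (F = 0 - 1*189101 = 0 - 189101 = -189101)
sqrt(229896 + F) = sqrt(229896 - 189101) = sqrt(40795)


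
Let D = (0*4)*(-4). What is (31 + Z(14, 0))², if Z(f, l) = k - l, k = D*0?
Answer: 961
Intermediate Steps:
D = 0 (D = 0*(-4) = 0)
k = 0 (k = 0*0 = 0)
Z(f, l) = -l (Z(f, l) = 0 - l = -l)
(31 + Z(14, 0))² = (31 - 1*0)² = (31 + 0)² = 31² = 961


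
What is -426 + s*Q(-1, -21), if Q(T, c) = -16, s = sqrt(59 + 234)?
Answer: -426 - 16*sqrt(293) ≈ -699.88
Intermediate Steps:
s = sqrt(293) ≈ 17.117
-426 + s*Q(-1, -21) = -426 + sqrt(293)*(-16) = -426 - 16*sqrt(293)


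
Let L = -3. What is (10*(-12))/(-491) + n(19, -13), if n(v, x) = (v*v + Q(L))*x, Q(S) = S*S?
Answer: -2361590/491 ≈ -4809.8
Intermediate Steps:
Q(S) = S²
n(v, x) = x*(9 + v²) (n(v, x) = (v*v + (-3)²)*x = (v² + 9)*x = (9 + v²)*x = x*(9 + v²))
(10*(-12))/(-491) + n(19, -13) = (10*(-12))/(-491) - 13*(9 + 19²) = -120*(-1/491) - 13*(9 + 361) = 120/491 - 13*370 = 120/491 - 4810 = -2361590/491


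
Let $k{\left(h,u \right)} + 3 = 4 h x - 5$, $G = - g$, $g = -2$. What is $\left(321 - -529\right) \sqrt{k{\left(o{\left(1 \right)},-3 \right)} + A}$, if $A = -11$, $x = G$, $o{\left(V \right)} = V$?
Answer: $850 i \sqrt{11} \approx 2819.1 i$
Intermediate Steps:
$G = 2$ ($G = \left(-1\right) \left(-2\right) = 2$)
$x = 2$
$k{\left(h,u \right)} = -8 + 8 h$ ($k{\left(h,u \right)} = -3 + \left(4 h 2 - 5\right) = -3 + \left(8 h - 5\right) = -3 + \left(-5 + 8 h\right) = -8 + 8 h$)
$\left(321 - -529\right) \sqrt{k{\left(o{\left(1 \right)},-3 \right)} + A} = \left(321 - -529\right) \sqrt{\left(-8 + 8 \cdot 1\right) - 11} = \left(321 + 529\right) \sqrt{\left(-8 + 8\right) - 11} = 850 \sqrt{0 - 11} = 850 \sqrt{-11} = 850 i \sqrt{11}$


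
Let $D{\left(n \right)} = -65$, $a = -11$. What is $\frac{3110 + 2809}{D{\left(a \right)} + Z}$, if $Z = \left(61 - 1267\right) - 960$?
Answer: $- \frac{5919}{2231} \approx -2.6531$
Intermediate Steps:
$Z = -2166$ ($Z = -1206 - 960 = -2166$)
$\frac{3110 + 2809}{D{\left(a \right)} + Z} = \frac{3110 + 2809}{-65 - 2166} = \frac{5919}{-2231} = 5919 \left(- \frac{1}{2231}\right) = - \frac{5919}{2231}$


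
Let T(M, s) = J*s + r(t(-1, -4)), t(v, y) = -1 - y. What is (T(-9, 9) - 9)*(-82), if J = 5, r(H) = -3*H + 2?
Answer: -2378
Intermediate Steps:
r(H) = 2 - 3*H
T(M, s) = -7 + 5*s (T(M, s) = 5*s + (2 - 3*(-1 - 1*(-4))) = 5*s + (2 - 3*(-1 + 4)) = 5*s + (2 - 3*3) = 5*s + (2 - 9) = 5*s - 7 = -7 + 5*s)
(T(-9, 9) - 9)*(-82) = ((-7 + 5*9) - 9)*(-82) = ((-7 + 45) - 9)*(-82) = (38 - 9)*(-82) = 29*(-82) = -2378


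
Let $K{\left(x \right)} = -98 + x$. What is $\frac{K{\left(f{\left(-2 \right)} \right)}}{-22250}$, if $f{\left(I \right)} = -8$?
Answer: $\frac{53}{11125} \approx 0.004764$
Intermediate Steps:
$\frac{K{\left(f{\left(-2 \right)} \right)}}{-22250} = \frac{-98 - 8}{-22250} = \left(-106\right) \left(- \frac{1}{22250}\right) = \frac{53}{11125}$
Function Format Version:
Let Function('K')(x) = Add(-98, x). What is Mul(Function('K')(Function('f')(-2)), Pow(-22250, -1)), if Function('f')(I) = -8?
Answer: Rational(53, 11125) ≈ 0.0047640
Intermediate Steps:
Mul(Function('K')(Function('f')(-2)), Pow(-22250, -1)) = Mul(Add(-98, -8), Pow(-22250, -1)) = Mul(-106, Rational(-1, 22250)) = Rational(53, 11125)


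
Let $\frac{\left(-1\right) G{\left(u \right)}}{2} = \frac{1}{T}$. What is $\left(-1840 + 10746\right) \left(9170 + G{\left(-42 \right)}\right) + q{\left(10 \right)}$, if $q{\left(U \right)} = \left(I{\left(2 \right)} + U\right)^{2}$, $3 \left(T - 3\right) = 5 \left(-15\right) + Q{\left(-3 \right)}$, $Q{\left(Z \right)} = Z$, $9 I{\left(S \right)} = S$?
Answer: $\frac{152149158704}{1863} \approx 8.1669 \cdot 10^{7}$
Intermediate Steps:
$I{\left(S \right)} = \frac{S}{9}$
$T = -23$ ($T = 3 + \frac{5 \left(-15\right) - 3}{3} = 3 + \frac{-75 - 3}{3} = 3 + \frac{1}{3} \left(-78\right) = 3 - 26 = -23$)
$q{\left(U \right)} = \left(\frac{2}{9} + U\right)^{2}$ ($q{\left(U \right)} = \left(\frac{1}{9} \cdot 2 + U\right)^{2} = \left(\frac{2}{9} + U\right)^{2}$)
$G{\left(u \right)} = \frac{2}{23}$ ($G{\left(u \right)} = - \frac{2}{-23} = \left(-2\right) \left(- \frac{1}{23}\right) = \frac{2}{23}$)
$\left(-1840 + 10746\right) \left(9170 + G{\left(-42 \right)}\right) + q{\left(10 \right)} = \left(-1840 + 10746\right) \left(9170 + \frac{2}{23}\right) + \frac{\left(2 + 9 \cdot 10\right)^{2}}{81} = 8906 \cdot \frac{210912}{23} + \frac{\left(2 + 90\right)^{2}}{81} = \frac{1878382272}{23} + \frac{92^{2}}{81} = \frac{1878382272}{23} + \frac{1}{81} \cdot 8464 = \frac{1878382272}{23} + \frac{8464}{81} = \frac{152149158704}{1863}$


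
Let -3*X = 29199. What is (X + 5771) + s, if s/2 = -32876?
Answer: -69714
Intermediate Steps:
s = -65752 (s = 2*(-32876) = -65752)
X = -9733 (X = -1/3*29199 = -9733)
(X + 5771) + s = (-9733 + 5771) - 65752 = -3962 - 65752 = -69714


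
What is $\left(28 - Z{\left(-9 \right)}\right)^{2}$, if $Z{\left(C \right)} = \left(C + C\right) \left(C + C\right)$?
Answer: $87616$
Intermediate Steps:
$Z{\left(C \right)} = 4 C^{2}$ ($Z{\left(C \right)} = 2 C 2 C = 4 C^{2}$)
$\left(28 - Z{\left(-9 \right)}\right)^{2} = \left(28 - 4 \left(-9\right)^{2}\right)^{2} = \left(28 - 4 \cdot 81\right)^{2} = \left(28 - 324\right)^{2} = \left(-296\right)^{2} = 87616$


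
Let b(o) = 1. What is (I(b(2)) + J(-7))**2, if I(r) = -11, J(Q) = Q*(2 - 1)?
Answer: 324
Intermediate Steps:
J(Q) = Q (J(Q) = Q*1 = Q)
(I(b(2)) + J(-7))**2 = (-11 - 7)**2 = (-18)**2 = 324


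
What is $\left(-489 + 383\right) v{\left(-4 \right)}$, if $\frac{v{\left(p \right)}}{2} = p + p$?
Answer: $1696$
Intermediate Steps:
$v{\left(p \right)} = 4 p$ ($v{\left(p \right)} = 2 \left(p + p\right) = 2 \cdot 2 p = 4 p$)
$\left(-489 + 383\right) v{\left(-4 \right)} = \left(-489 + 383\right) 4 \left(-4\right) = \left(-106\right) \left(-16\right) = 1696$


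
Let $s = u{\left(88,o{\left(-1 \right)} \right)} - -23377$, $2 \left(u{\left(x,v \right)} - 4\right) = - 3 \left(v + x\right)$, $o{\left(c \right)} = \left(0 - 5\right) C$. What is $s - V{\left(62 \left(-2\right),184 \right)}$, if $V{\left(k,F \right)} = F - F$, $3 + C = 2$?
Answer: $\frac{46483}{2} \approx 23242.0$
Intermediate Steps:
$C = -1$ ($C = -3 + 2 = -1$)
$V{\left(k,F \right)} = 0$
$o{\left(c \right)} = 5$ ($o{\left(c \right)} = \left(0 - 5\right) \left(-1\right) = \left(-5\right) \left(-1\right) = 5$)
$u{\left(x,v \right)} = 4 - \frac{3 v}{2} - \frac{3 x}{2}$ ($u{\left(x,v \right)} = 4 + \frac{\left(-3\right) \left(v + x\right)}{2} = 4 + \frac{- 3 v - 3 x}{2} = 4 - \left(\frac{3 v}{2} + \frac{3 x}{2}\right) = 4 - \frac{3 v}{2} - \frac{3 x}{2}$)
$s = \frac{46483}{2}$ ($s = \left(4 - \frac{15}{2} - 132\right) - -23377 = \left(4 - \frac{15}{2} - 132\right) + 23377 = - \frac{271}{2} + 23377 = \frac{46483}{2} \approx 23242.0$)
$s - V{\left(62 \left(-2\right),184 \right)} = \frac{46483}{2} - 0 = \frac{46483}{2} + 0 = \frac{46483}{2}$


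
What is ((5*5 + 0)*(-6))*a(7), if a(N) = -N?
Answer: 1050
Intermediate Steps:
((5*5 + 0)*(-6))*a(7) = ((5*5 + 0)*(-6))*(-1*7) = ((25 + 0)*(-6))*(-7) = (25*(-6))*(-7) = -150*(-7) = 1050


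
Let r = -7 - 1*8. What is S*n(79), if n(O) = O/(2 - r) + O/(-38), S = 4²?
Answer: 13272/323 ≈ 41.090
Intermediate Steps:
r = -15 (r = -7 - 8 = -15)
S = 16
n(O) = 21*O/646 (n(O) = O/(2 - 1*(-15)) + O/(-38) = O/(2 + 15) + O*(-1/38) = O/17 - O/38 = 21*O/646)
S*n(79) = 16*((21/646)*79) = 16*(1659/646) = 13272/323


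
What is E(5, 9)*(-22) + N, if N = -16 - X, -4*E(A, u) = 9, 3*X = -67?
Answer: 335/6 ≈ 55.833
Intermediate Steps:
X = -67/3 (X = (1/3)*(-67) = -67/3 ≈ -22.333)
E(A, u) = -9/4 (E(A, u) = -1/4*9 = -9/4)
N = 19/3 (N = -16 - 1*(-67/3) = -16 + 67/3 = 19/3 ≈ 6.3333)
E(5, 9)*(-22) + N = -9/4*(-22) + 19/3 = 99/2 + 19/3 = 335/6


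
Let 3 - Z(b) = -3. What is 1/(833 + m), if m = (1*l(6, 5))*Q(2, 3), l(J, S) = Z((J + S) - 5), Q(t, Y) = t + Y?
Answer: 1/863 ≈ 0.0011587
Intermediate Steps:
Q(t, Y) = Y + t
Z(b) = 6 (Z(b) = 3 - 1*(-3) = 3 + 3 = 6)
l(J, S) = 6
m = 30 (m = (1*6)*(3 + 2) = 6*5 = 30)
1/(833 + m) = 1/(833 + 30) = 1/863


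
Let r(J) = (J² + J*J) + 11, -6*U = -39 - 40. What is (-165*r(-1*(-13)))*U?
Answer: -1516405/2 ≈ -7.5820e+5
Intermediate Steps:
U = 79/6 (U = -(-39 - 40)/6 = -⅙*(-79) = 79/6 ≈ 13.167)
r(J) = 11 + 2*J² (r(J) = (J² + J²) + 11 = 2*J² + 11 = 11 + 2*J²)
(-165*r(-1*(-13)))*U = -165*(11 + 2*(-1*(-13))²)*(79/6) = -165*(11 + 2*13²)*(79/6) = -165*(11 + 2*169)*(79/6) = -165*(11 + 338)*(79/6) = -165*349*(79/6) = -57585*79/6 = -1516405/2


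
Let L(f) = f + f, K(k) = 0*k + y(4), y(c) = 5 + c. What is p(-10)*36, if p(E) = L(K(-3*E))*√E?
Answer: 648*I*√10 ≈ 2049.2*I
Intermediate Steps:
K(k) = 9 (K(k) = 0*k + (5 + 4) = 0 + 9 = 9)
L(f) = 2*f
p(E) = 18*√E (p(E) = (2*9)*√E = 18*√E)
p(-10)*36 = (18*√(-10))*36 = (18*(I*√10))*36 = (18*I*√10)*36 = 648*I*√10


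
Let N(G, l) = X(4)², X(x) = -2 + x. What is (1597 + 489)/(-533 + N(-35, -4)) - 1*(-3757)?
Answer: 1985367/529 ≈ 3753.1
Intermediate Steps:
N(G, l) = 4 (N(G, l) = (-2 + 4)² = 2² = 4)
(1597 + 489)/(-533 + N(-35, -4)) - 1*(-3757) = (1597 + 489)/(-533 + 4) - 1*(-3757) = 2086/(-529) + 3757 = 2086*(-1/529) + 3757 = -2086/529 + 3757 = 1985367/529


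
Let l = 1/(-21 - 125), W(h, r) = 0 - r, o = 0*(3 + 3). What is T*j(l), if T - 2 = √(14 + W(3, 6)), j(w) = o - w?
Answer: 1/73 + √2/73 ≈ 0.033071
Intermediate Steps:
o = 0 (o = 0*6 = 0)
W(h, r) = -r
l = -1/146 (l = 1/(-146) = -1/146 ≈ -0.0068493)
j(w) = -w (j(w) = 0 - w = -w)
T = 2 + 2*√2 (T = 2 + √(14 - 1*6) = 2 + √(14 - 6) = 2 + √8 = 2 + 2*√2 ≈ 4.8284)
T*j(l) = (2 + 2*√2)*(-1*(-1/146)) = (2 + 2*√2)*(1/146) = 1/73 + √2/73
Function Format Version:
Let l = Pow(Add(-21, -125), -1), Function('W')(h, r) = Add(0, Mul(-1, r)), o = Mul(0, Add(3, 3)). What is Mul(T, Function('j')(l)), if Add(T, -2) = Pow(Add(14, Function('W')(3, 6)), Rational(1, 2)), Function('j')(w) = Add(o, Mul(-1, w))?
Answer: Add(Rational(1, 73), Mul(Rational(1, 73), Pow(2, Rational(1, 2)))) ≈ 0.033071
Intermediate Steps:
o = 0 (o = Mul(0, 6) = 0)
Function('W')(h, r) = Mul(-1, r)
l = Rational(-1, 146) (l = Pow(-146, -1) = Rational(-1, 146) ≈ -0.0068493)
Function('j')(w) = Mul(-1, w) (Function('j')(w) = Add(0, Mul(-1, w)) = Mul(-1, w))
T = Add(2, Mul(2, Pow(2, Rational(1, 2)))) (T = Add(2, Pow(Add(14, Mul(-1, 6)), Rational(1, 2))) = Add(2, Pow(Add(14, -6), Rational(1, 2))) = Add(2, Pow(8, Rational(1, 2))) = Add(2, Mul(2, Pow(2, Rational(1, 2)))) ≈ 4.8284)
Mul(T, Function('j')(l)) = Mul(Add(2, Mul(2, Pow(2, Rational(1, 2)))), Mul(-1, Rational(-1, 146))) = Mul(Add(2, Mul(2, Pow(2, Rational(1, 2)))), Rational(1, 146)) = Add(Rational(1, 73), Mul(Rational(1, 73), Pow(2, Rational(1, 2))))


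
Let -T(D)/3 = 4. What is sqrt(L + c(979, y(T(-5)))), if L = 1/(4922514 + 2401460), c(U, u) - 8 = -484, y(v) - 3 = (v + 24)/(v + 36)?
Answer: 3*I*sqrt(2836991476149978)/7323974 ≈ 21.817*I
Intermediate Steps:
T(D) = -12 (T(D) = -3*4 = -12)
y(v) = 3 + (24 + v)/(36 + v) (y(v) = 3 + (v + 24)/(v + 36) = 3 + (24 + v)/(36 + v))
c(U, u) = -476 (c(U, u) = 8 - 484 = -476)
L = 1/7323974 ≈ 1.3654e-7
sqrt(L + c(979, y(T(-5)))) = sqrt(1/7323974 - 476) = sqrt(-3486211623/7323974) = 3*I*sqrt(2836991476149978)/7323974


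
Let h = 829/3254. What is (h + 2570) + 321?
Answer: 9408143/3254 ≈ 2891.3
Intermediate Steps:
h = 829/3254 (h = 829*(1/3254) = 829/3254 ≈ 0.25476)
(h + 2570) + 321 = (829/3254 + 2570) + 321 = 8363609/3254 + 321 = 9408143/3254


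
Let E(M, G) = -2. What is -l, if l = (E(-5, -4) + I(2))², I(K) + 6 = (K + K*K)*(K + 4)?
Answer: -784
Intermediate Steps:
I(K) = -6 + (4 + K)*(K + K²) (I(K) = -6 + (K + K*K)*(K + 4) = -6 + (K + K²)*(4 + K) = -6 + (4 + K)*(K + K²))
l = 784 (l = (-2 + (-6 + 2³ + 4*2 + 5*2²))² = (-2 + (-6 + 8 + 8 + 5*4))² = (-2 + (-6 + 8 + 8 + 20))² = (-2 + 30)² = 28² = 784)
-l = -1*784 = -784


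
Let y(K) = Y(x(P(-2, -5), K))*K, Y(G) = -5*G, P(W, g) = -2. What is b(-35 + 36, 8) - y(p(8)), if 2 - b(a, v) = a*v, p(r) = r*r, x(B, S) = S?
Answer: 20474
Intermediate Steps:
p(r) = r²
b(a, v) = 2 - a*v
y(K) = -5*K² (y(K) = (-5*K)*K = -5*K²)
b(-35 + 36, 8) - y(p(8)) = (2 - 1*(-35 + 36)*8) - (-5)*(8²)² = (2 - 1*1*8) - (-5)*64² = (2 - 8) - (-5)*4096 = -6 - 1*(-20480) = -6 + 20480 = 20474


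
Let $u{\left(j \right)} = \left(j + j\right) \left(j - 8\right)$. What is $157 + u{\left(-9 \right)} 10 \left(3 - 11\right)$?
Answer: $-24323$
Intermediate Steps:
$u{\left(j \right)} = 2 j \left(-8 + j\right)$
$157 + u{\left(-9 \right)} 10 \left(3 - 11\right) = 157 + 2 \left(-9\right) \left(-8 - 9\right) 10 \left(3 - 11\right) = 157 + 2 \left(-9\right) \left(-17\right) 10 \left(-8\right) = 157 + 306 \left(-80\right) = 157 - 24480 = -24323$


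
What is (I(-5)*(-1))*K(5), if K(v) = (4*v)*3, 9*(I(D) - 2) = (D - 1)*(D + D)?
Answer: -520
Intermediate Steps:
I(D) = 2 + 2*D*(-1 + D)/9 (I(D) = 2 + ((D - 1)*(D + D))/9 = 2 + ((-1 + D)*(2*D))/9 = 2 + (2*D*(-1 + D))/9 = 2 + 2*D*(-1 + D)/9)
K(v) = 12*v
(I(-5)*(-1))*K(5) = ((2 - 2/9*(-5) + (2/9)*(-5)²)*(-1))*(12*5) = ((2 + 10/9 + (2/9)*25)*(-1))*60 = ((2 + 10/9 + 50/9)*(-1))*60 = ((26/3)*(-1))*60 = -26/3*60 = -520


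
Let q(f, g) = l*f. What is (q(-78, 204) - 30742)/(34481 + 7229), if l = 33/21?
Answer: -108026/145985 ≈ -0.73998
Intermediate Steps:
l = 11/7 (l = 33*(1/21) = 11/7 ≈ 1.5714)
q(f, g) = 11*f/7
(q(-78, 204) - 30742)/(34481 + 7229) = ((11/7)*(-78) - 30742)/(34481 + 7229) = (-858/7 - 30742)/41710 = -216052/7*1/41710 = -108026/145985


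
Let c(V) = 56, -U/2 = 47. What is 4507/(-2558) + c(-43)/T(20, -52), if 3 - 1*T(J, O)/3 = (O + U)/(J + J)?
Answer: 152381/145806 ≈ 1.0451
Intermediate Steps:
U = -94 (U = -2*47 = -94)
T(J, O) = 9 - 3*(-94 + O)/(2*J) (T(J, O) = 9 - 3*(O - 94)/(J + J) = 9 - 3*(-94 + O)/(2*J))
4507/(-2558) + c(-43)/T(20, -52) = 4507/(-2558) + 56/(((3/2)*(94 - 1*(-52) + 6*20)/20)) = 4507*(-1/2558) + 56/(((3/2)*(1/20)*(94 + 52 + 120))) = -4507/2558 + 56/(((3/2)*(1/20)*266)) = -4507/2558 + 56/(399/20) = -4507/2558 + 56*(20/399) = -4507/2558 + 160/57 = 152381/145806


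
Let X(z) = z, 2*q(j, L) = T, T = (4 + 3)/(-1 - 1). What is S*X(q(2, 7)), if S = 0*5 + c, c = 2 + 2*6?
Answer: -49/2 ≈ -24.500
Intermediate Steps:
c = 14 (c = 2 + 12 = 14)
T = -7/2 (T = 7/(-2) = 7*(-½) = -7/2 ≈ -3.5000)
q(j, L) = -7/4 (q(j, L) = (½)*(-7/2) = -7/4)
S = 14 (S = 0*5 + 14 = 0 + 14 = 14)
S*X(q(2, 7)) = 14*(-7/4) = -49/2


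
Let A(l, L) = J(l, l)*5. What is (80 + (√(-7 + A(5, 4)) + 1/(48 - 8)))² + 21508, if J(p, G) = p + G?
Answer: 44728001/1600 + 3201*√43/20 ≈ 29005.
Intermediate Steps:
J(p, G) = G + p
A(l, L) = 10*l (A(l, L) = (l + l)*5 = (2*l)*5 = 10*l)
(80 + (√(-7 + A(5, 4)) + 1/(48 - 8)))² + 21508 = (80 + (√(-7 + 10*5) + 1/(48 - 8)))² + 21508 = (80 + (√(-7 + 50) + 1/40))² + 21508 = (80 + (√43 + 1/40))² + 21508 = (80 + (1/40 + √43))² + 21508 = (3201/40 + √43)² + 21508 = 21508 + (3201/40 + √43)²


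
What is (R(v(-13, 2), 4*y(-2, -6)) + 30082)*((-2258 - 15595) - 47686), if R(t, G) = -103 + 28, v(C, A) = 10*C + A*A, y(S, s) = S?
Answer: -1966628773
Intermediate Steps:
v(C, A) = A**2 + 10*C (v(C, A) = 10*C + A**2 = A**2 + 10*C)
R(t, G) = -75
(R(v(-13, 2), 4*y(-2, -6)) + 30082)*((-2258 - 15595) - 47686) = (-75 + 30082)*((-2258 - 15595) - 47686) = 30007*(-17853 - 47686) = 30007*(-65539) = -1966628773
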